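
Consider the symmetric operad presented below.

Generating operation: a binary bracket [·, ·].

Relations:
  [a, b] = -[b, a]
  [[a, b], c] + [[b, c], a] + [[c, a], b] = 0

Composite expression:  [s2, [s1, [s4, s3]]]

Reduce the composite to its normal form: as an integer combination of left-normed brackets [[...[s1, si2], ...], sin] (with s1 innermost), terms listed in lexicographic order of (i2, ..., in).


[[[s1, s3], s4], s2] - [[[s1, s4], s3], s2]

Expand each bracket as ab - ba; the s1-initial words give the coefficients.
Composite bracket: [s2, [s1, [s4, s3]]]
Full expansion: 8 signed words from ab - ba (2^3 = 8).
Keep just the words that open with s1:
  from s1s3s4s2, sign +1: term +[[[s1, s3], s4], s2]
  from s1s4s3s2, sign -1: term -[[[s1, s4], s3], s2]


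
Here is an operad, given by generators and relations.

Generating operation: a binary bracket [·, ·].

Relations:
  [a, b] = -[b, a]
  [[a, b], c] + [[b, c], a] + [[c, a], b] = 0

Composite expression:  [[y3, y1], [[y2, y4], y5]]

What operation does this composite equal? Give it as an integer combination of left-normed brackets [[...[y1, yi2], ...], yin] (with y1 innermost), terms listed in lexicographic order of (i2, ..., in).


-[[[[y1, y3], y2], y4], y5] + [[[[y1, y3], y4], y2], y5] + [[[[y1, y3], y5], y2], y4] - [[[[y1, y3], y5], y4], y2]


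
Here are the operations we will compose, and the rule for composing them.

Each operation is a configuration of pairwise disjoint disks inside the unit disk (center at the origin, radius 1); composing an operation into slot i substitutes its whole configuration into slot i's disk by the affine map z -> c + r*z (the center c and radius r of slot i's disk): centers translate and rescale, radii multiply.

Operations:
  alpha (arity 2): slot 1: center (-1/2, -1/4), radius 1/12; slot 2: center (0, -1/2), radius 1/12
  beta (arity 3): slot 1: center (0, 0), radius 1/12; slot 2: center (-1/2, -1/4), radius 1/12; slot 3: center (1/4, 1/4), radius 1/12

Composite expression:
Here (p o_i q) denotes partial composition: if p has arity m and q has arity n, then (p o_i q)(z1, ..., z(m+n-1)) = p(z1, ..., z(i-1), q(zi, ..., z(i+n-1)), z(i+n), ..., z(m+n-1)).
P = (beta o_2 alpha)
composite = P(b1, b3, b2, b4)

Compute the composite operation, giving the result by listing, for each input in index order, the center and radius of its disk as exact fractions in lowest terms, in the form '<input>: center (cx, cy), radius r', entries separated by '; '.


b1: center (0, 0), radius 1/12; b2: center (-1/2, -7/24), radius 1/144; b3: center (-13/24, -13/48), radius 1/144; b4: center (1/4, 1/4), radius 1/12

Below beta, radii multiply path by path; the b-disk centers shift.
tracing b1 down its 1-map path: center (0, 0), radius 1/12
tracing b3 down its 2-map path: center (-13/24, -13/48), radius 1/144
tracing b2 down its 2-map path: center (-1/2, -7/24), radius 1/144
tracing b4 down its 1-map path: center (1/4, 1/4), radius 1/12


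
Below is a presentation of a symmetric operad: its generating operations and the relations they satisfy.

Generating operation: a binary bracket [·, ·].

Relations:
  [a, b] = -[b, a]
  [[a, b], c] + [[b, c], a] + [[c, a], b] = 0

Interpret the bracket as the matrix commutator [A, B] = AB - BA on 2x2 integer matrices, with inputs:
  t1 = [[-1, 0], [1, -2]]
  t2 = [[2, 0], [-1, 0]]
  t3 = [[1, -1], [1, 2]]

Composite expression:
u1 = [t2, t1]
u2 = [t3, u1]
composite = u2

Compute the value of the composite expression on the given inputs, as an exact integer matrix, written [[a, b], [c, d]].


[t2, t1] = [[0, 0], [-3, 0]]
[t3, [t2, t1]] = [[3, 0], [-3, -3]]

[[3, 0], [-3, -3]]


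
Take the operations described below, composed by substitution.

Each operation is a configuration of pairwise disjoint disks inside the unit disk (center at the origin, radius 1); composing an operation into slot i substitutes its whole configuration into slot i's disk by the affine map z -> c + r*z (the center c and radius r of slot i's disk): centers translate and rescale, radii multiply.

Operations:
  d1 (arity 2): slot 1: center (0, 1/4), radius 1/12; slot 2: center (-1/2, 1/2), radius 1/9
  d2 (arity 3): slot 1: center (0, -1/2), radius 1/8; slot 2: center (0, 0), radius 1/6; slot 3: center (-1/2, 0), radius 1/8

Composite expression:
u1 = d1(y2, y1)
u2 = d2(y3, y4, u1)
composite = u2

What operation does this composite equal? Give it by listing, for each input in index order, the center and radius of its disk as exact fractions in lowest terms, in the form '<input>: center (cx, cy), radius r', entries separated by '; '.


y1: center (-9/16, 1/16), radius 1/72; y2: center (-1/2, 1/32), radius 1/96; y3: center (0, -1/2), radius 1/8; y4: center (0, 0), radius 1/6

Each y-disk chains the slot maps above it in d2; radii multiply.
input y3: applying the 1 nested substitution gives center (0, -1/2), radius 1/8
input y4: applying the 1 nested substitution gives center (0, 0), radius 1/6
input y2: applying the 2 nested substitutions gives center (-1/2, 1/32), radius 1/96
input y1: applying the 2 nested substitutions gives center (-9/16, 1/16), radius 1/72


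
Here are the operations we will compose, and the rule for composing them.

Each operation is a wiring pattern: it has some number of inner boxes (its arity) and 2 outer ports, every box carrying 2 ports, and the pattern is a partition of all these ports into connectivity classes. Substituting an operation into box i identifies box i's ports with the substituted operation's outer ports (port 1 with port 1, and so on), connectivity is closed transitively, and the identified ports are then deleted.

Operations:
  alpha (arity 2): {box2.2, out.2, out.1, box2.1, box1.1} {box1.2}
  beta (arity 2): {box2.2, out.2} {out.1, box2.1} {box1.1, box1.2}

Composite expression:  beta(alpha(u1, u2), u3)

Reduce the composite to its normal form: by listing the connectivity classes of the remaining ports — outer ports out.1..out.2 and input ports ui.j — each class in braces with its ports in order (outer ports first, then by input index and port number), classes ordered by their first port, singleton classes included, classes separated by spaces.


{out.1, u3.1} {out.2, u3.2} {u1.1, u2.1, u2.2} {u1.2}

Reachability decides: close wires over beta-identified ports.
through alpha, on inputs (u1, u2): {out.1, out.2, u1.1, u2.1, u2.2} {u1.2} (out.j = stage outer ports)
through beta, on inputs (u1, u2, u3): {out.1, u3.1} {out.2, u3.2} {u1.1, u2.1, u2.2} {u1.2} (out.j = stage outer ports)


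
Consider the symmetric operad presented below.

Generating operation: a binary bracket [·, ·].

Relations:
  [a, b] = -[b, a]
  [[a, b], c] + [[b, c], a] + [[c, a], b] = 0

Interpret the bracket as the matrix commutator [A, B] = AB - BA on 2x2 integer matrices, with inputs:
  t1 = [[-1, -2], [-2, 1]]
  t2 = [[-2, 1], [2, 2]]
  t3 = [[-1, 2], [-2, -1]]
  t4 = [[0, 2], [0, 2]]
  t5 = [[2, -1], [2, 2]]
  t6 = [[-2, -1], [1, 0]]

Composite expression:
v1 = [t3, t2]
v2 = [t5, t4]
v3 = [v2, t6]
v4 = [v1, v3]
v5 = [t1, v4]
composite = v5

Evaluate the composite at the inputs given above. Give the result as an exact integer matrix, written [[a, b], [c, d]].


[[864, 96], [-960, -864]]

[t3, t2] = [[6, 8], [8, -6]]
[t5, t4] = [[-4, -2], [-4, 4]]
[[t5, t4], t6] = [[-6, 4], [16, 6]]
[[t3, t2], [[t5, t4], t6]] = [[96, 144], [-288, -96]]
[t1, [[t3, t2], [[t5, t4], t6]]] = [[864, 96], [-960, -864]]


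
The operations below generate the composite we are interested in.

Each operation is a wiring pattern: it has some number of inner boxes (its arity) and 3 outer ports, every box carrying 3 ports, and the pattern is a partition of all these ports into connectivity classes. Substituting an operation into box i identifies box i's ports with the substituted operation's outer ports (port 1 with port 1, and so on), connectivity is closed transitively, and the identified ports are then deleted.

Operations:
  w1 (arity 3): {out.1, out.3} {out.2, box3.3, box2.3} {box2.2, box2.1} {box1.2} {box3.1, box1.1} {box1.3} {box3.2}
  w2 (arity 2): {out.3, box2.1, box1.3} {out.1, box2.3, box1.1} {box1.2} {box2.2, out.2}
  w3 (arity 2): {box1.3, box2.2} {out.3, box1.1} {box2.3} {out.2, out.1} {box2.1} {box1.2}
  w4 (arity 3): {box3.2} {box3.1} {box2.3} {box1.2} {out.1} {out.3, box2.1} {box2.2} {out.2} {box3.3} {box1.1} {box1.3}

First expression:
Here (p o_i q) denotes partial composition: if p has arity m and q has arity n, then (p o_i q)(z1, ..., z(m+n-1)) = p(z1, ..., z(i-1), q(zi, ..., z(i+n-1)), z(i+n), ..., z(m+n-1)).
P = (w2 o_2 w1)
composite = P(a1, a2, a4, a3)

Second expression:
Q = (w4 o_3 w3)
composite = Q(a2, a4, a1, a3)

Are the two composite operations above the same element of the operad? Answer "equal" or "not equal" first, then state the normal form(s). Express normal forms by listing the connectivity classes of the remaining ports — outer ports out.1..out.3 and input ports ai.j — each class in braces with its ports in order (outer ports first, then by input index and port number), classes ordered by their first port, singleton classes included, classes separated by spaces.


not equal: they reduce to {out.1, out.3, a1.1, a1.3} {out.2, a3.3, a4.3} {a1.2} {a2.1, a3.1} {a2.2} {a2.3} {a3.2} {a4.1, a4.2} and {out.1} {out.2} {out.3, a4.1} {a1.1} {a1.2} {a1.3, a3.2} {a2.1} {a2.2} {a2.3} {a3.1} {a3.3} {a4.2} {a4.3}

Reducing the first expression gives {out.1, out.3, a1.1, a1.3} {out.2, a3.3, a4.3} {a1.2} {a2.1, a3.1} {a2.2} {a2.3} {a3.2} {a4.1, a4.2}
Reducing the second expression gives {out.1} {out.2} {out.3, a4.1} {a1.1} {a1.2} {a1.3, a3.2} {a2.1} {a2.2} {a2.3} {a3.1} {a3.3} {a4.2} {a4.3}
The forms do not match — not equal.


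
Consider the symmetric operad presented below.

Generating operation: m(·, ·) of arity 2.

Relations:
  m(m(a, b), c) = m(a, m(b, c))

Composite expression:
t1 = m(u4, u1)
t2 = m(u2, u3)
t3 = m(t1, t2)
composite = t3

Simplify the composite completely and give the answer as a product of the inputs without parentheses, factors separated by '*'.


u4 * u1 * u2 * u3

Key point: m is associative — brackets drop, the u-order remains.
m(u4, u1) reduces to u4 * u1
m(u2, u3) reduces to u2 * u3
m(m(u4, u1), m(u2, u3)) reduces to u4 * u1 * u2 * u3


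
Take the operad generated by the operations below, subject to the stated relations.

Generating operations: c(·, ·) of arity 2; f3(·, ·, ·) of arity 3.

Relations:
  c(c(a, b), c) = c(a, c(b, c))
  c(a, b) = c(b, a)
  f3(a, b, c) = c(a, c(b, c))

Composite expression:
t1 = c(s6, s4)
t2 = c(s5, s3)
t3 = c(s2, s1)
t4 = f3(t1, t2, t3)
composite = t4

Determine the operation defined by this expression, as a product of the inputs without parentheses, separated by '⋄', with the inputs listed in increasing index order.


s1 ⋄ s2 ⋄ s3 ⋄ s4 ⋄ s5 ⋄ s6

With f3 associative and commutative, the s-input set is all that matters.
c(s6, s4) flattens to s6 ⋄ s4
c(s5, s3) flattens to s5 ⋄ s3
c(s2, s1) flattens to s2 ⋄ s1
f3(c(s6, s4), c(s5, s3), c(s2, s1)) flattens to s6 ⋄ s4 ⋄ s5 ⋄ s3 ⋄ s2 ⋄ s1
reordering the factors by index: s1 ⋄ s2 ⋄ s3 ⋄ s4 ⋄ s5 ⋄ s6


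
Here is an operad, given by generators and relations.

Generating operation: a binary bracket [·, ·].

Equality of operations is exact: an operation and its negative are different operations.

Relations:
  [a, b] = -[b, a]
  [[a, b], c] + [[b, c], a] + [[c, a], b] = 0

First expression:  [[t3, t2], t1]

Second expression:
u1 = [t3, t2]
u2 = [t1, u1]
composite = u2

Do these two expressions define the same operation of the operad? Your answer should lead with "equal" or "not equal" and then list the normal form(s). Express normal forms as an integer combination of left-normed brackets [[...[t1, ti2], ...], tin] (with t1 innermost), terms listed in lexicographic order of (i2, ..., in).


Reducing the first expression gives [[t1, t2], t3] - [[t1, t3], t2]
Reducing the second expression gives -[[t1, t2], t3] + [[t1, t3], t2]
Different reductions; not equal.

not equal — first [[t1, t2], t3] - [[t1, t3], t2], second -[[t1, t2], t3] + [[t1, t3], t2]


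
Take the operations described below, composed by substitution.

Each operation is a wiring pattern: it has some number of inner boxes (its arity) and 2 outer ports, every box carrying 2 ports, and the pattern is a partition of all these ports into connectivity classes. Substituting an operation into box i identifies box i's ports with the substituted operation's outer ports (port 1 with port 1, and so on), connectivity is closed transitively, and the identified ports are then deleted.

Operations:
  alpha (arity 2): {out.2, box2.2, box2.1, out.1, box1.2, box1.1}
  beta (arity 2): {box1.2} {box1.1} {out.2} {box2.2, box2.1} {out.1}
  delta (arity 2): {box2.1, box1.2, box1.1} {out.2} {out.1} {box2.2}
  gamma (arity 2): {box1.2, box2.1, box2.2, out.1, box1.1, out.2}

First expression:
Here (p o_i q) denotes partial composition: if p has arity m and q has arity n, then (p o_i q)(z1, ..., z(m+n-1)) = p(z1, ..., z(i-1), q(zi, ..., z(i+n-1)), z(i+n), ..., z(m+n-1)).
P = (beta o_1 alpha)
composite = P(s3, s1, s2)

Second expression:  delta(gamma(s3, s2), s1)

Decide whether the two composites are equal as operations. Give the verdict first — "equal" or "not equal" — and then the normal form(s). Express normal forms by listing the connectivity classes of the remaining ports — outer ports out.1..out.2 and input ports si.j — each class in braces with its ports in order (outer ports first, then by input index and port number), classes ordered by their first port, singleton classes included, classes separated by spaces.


not equal — first {out.1} {out.2} {s1.1, s1.2, s3.1, s3.2} {s2.1, s2.2}, second {out.1} {out.2} {s1.1, s2.1, s2.2, s3.1, s3.2} {s1.2}


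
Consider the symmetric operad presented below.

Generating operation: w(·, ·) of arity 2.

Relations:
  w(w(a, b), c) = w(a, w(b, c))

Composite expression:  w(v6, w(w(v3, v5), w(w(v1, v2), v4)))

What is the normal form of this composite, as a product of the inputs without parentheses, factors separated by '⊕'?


All parenthesizations of w agree; list the v-inputs left to right.
w(v3, v5) linearizes to v3 ⊕ v5
w(v1, v2) linearizes to v1 ⊕ v2
w(w(v1, v2), v4) linearizes to v1 ⊕ v2 ⊕ v4
w(w(v3, v5), w(w(v1, v2), v4)) linearizes to v3 ⊕ v5 ⊕ v1 ⊕ v2 ⊕ v4
w(v6, w(w(v3, v5), w(w(v1, v2), v4))) linearizes to v6 ⊕ v3 ⊕ v5 ⊕ v1 ⊕ v2 ⊕ v4

v6 ⊕ v3 ⊕ v5 ⊕ v1 ⊕ v2 ⊕ v4


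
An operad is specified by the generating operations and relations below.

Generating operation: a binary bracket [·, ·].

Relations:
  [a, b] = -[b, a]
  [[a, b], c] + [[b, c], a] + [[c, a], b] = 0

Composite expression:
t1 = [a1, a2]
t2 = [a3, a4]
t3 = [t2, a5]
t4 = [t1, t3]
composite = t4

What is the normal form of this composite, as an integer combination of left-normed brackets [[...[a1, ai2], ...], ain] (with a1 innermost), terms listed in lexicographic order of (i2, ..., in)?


Expand each bracket as ab - ba; the a1-initial words give the coefficients.
Composite bracket: [[a1, a2], [[a3, a4], a5]]
Expanding via [a, b] = ab - ba: 16 signed words (2^4 = 16).
Keep just the words that open with a1:
  the word a1a2a3a4a5 carries sign +1 and contributes +[[[[a1, a2], a3], a4], a5]
  the word a1a2a4a3a5 carries sign -1 and contributes -[[[[a1, a2], a4], a3], a5]
  the word a1a2a5a3a4 carries sign -1 and contributes -[[[[a1, a2], a5], a3], a4]
  the word a1a2a5a4a3 carries sign +1 and contributes +[[[[a1, a2], a5], a4], a3]

[[[[a1, a2], a3], a4], a5] - [[[[a1, a2], a4], a3], a5] - [[[[a1, a2], a5], a3], a4] + [[[[a1, a2], a5], a4], a3]


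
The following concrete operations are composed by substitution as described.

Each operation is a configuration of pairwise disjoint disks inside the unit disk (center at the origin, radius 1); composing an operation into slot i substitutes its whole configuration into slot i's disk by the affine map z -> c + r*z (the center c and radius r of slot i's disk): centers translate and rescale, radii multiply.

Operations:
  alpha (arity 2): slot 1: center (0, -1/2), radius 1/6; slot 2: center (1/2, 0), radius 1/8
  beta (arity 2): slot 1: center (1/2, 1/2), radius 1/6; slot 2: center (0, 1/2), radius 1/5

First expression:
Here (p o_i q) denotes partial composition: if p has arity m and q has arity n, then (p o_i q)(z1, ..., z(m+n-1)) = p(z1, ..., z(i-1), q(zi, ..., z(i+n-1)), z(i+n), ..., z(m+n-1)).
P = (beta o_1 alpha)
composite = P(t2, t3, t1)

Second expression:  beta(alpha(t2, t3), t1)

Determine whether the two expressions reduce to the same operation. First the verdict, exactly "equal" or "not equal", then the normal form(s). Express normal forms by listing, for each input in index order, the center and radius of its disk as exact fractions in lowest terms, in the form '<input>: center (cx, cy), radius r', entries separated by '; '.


equal: each reduces to t1: center (0, 1/2), radius 1/5; t2: center (1/2, 5/12), radius 1/36; t3: center (7/12, 1/2), radius 1/48

In normal form, the first expression is t1: center (0, 1/2), radius 1/5; t2: center (1/2, 5/12), radius 1/36; t3: center (7/12, 1/2), radius 1/48
In normal form, the second expression is t1: center (0, 1/2), radius 1/5; t2: center (1/2, 5/12), radius 1/36; t3: center (7/12, 1/2), radius 1/48
Both agree, so they are equal.


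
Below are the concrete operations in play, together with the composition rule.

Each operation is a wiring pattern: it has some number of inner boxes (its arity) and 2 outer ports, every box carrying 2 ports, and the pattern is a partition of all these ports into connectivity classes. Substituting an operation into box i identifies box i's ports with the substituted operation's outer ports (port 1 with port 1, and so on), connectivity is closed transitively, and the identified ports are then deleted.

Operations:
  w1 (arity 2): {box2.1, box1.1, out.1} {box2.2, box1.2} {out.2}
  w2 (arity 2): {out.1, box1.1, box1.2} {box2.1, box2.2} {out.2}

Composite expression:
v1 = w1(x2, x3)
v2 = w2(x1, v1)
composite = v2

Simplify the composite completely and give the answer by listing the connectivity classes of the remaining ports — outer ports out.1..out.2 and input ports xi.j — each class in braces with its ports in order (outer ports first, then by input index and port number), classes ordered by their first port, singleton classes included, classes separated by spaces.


{out.1, x1.1, x1.2} {out.2} {x2.1, x3.1} {x2.2, x3.2}


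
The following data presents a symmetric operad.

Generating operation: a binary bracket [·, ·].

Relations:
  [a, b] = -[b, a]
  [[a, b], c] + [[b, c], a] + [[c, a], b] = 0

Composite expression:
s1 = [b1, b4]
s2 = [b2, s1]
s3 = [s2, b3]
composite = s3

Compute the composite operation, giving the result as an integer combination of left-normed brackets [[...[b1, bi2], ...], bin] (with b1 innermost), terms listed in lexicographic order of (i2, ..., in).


-[[[b1, b4], b2], b3]

Expand each bracket as ab - ba; the b1-initial words give the coefficients.
Composite bracket: [[b2, [b1, b4]], b3]
Each bracket splits as ab - ba, giving 8 signed words (2^3 = 8).
Collect the words opening with b1:
  word b1b4b2b3 has sign -1, contributing -[[[b1, b4], b2], b3]


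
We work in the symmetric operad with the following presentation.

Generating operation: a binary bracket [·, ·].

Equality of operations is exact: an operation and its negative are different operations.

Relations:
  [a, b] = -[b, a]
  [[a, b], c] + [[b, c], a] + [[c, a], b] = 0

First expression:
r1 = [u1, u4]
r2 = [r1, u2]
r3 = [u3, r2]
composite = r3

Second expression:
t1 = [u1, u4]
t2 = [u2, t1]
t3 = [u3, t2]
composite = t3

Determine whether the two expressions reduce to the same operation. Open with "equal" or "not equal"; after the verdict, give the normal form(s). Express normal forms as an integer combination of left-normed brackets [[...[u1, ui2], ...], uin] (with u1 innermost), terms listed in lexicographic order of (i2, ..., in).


not equal — first -[[[u1, u4], u2], u3], second [[[u1, u4], u2], u3]

Reducing the first expression gives -[[[u1, u4], u2], u3]
Reducing the second expression gives [[[u1, u4], u2], u3]
They disagree, so not equal.


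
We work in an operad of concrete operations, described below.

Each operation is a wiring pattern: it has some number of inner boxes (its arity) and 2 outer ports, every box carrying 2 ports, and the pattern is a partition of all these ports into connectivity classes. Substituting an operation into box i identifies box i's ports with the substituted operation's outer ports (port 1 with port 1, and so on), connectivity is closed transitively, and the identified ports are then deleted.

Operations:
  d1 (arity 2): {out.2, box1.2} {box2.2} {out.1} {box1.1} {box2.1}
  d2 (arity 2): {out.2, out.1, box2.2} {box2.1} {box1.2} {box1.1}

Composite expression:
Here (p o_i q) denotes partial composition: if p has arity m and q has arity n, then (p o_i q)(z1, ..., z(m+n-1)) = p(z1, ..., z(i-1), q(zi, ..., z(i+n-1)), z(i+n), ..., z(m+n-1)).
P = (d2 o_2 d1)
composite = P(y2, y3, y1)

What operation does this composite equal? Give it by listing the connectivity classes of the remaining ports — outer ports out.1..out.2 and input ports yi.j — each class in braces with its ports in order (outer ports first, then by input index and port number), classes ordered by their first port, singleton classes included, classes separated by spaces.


{out.1, out.2, y3.2} {y1.1} {y1.2} {y2.1} {y2.2} {y3.1}

Two ports join when wires chain via d2-identified ports.
composing d1 on (y3, y1), with out.j its own outer ports: {out.1} {out.2, y3.2} {y1.1} {y1.2} {y3.1}
composing d2 on (y2, y3, y1), with out.j its own outer ports: {out.1, out.2, y3.2} {y1.1} {y1.2} {y2.1} {y2.2} {y3.1}


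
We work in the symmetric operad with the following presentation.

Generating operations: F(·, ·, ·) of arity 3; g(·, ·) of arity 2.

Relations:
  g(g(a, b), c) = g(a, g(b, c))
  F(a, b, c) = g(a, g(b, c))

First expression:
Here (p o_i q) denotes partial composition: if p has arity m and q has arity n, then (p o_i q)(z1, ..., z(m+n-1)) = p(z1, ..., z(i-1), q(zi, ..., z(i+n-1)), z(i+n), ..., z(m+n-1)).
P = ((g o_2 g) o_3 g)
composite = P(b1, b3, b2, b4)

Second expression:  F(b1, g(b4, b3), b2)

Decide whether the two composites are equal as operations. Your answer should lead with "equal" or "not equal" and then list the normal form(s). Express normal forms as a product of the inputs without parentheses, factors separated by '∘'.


not equal; first: b1 ∘ b3 ∘ b2 ∘ b4; second: b1 ∘ b4 ∘ b3 ∘ b2

Normal form of the first expression: b1 ∘ b3 ∘ b2 ∘ b4
Normal form of the second expression: b1 ∘ b4 ∘ b3 ∘ b2
The forms do not match — not equal.


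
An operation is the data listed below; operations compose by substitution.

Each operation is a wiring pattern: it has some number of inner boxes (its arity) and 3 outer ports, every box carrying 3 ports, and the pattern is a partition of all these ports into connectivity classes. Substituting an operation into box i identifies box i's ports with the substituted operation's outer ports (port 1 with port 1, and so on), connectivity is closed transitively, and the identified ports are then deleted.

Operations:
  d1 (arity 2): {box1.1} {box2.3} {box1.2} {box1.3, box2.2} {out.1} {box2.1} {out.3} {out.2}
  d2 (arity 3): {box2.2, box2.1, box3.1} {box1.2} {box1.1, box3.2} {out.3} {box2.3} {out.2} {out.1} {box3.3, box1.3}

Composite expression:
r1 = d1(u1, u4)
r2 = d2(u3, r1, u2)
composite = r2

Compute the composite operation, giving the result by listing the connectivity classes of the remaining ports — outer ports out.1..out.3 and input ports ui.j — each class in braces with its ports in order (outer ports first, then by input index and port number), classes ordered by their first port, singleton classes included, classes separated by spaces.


{out.1} {out.2} {out.3} {u1.1} {u1.2} {u1.3, u4.2} {u2.1} {u2.2, u3.1} {u2.3, u3.3} {u3.2} {u4.1} {u4.3}

Reachability decides: close wires over d2-identified ports.
after d1, the pattern on (u1, u4) reads {out.1} {out.2} {out.3} {u1.1} {u1.2} {u1.3, u4.2} {u4.1} {u4.3} (out.j = its outer ports)
after d2, the pattern on (u3, u1, u4, u2) reads {out.1} {out.2} {out.3} {u1.1} {u1.2} {u1.3, u4.2} {u2.1} {u2.2, u3.1} {u2.3, u3.3} {u3.2} {u4.1} {u4.3} (out.j = its outer ports)


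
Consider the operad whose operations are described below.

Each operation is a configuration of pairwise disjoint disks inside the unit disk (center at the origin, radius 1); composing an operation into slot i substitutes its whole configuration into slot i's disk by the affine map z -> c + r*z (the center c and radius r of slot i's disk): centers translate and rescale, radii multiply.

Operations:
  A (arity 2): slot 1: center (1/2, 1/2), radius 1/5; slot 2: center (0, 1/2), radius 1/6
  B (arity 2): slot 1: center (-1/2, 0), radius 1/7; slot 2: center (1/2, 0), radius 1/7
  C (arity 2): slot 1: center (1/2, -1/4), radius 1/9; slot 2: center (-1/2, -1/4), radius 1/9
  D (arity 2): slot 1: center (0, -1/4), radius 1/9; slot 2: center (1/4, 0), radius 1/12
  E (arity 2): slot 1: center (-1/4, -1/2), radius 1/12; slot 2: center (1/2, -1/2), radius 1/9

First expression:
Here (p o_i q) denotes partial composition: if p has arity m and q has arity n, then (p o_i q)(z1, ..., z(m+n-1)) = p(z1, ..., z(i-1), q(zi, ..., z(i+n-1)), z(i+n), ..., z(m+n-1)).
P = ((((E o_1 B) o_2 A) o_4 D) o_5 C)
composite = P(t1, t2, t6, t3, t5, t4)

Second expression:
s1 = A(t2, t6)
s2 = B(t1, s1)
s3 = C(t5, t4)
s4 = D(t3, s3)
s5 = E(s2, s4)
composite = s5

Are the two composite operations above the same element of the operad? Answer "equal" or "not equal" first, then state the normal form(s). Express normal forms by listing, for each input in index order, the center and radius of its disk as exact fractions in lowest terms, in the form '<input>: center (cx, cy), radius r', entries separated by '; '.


equal: each reduces to t1: center (-7/24, -1/2), radius 1/84; t2: center (-17/84, -83/168), radius 1/420; t3: center (1/2, -19/36), radius 1/81; t4: center (113/216, -217/432), radius 1/972; t5: center (115/216, -217/432), radius 1/972; t6: center (-5/24, -83/168), radius 1/504


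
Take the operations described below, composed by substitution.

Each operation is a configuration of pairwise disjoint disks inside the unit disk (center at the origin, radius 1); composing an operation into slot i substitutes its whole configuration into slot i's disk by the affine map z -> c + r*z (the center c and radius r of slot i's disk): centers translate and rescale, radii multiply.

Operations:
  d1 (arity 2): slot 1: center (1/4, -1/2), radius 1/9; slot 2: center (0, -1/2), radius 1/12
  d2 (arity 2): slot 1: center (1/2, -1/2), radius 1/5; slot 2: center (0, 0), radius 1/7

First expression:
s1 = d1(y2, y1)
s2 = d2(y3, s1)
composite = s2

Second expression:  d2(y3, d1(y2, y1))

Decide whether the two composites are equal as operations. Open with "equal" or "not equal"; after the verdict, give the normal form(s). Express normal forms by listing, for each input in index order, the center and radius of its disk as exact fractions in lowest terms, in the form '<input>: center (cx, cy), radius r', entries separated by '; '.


equal; both compose to y1: center (0, -1/14), radius 1/84; y2: center (1/28, -1/14), radius 1/63; y3: center (1/2, -1/2), radius 1/5

The first expression reduces to y1: center (0, -1/14), radius 1/84; y2: center (1/28, -1/14), radius 1/63; y3: center (1/2, -1/2), radius 1/5
The second expression reduces to y1: center (0, -1/14), radius 1/84; y2: center (1/28, -1/14), radius 1/63; y3: center (1/2, -1/2), radius 1/5
Both agree, so they are equal.


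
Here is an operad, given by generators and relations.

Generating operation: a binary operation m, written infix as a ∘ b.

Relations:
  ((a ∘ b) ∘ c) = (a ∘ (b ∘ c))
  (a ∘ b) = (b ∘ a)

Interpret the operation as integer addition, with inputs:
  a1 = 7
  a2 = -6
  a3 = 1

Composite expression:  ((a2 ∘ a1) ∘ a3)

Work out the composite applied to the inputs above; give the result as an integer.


(a2 ∘ a1) = 1
((a2 ∘ a1) ∘ a3) = 2

2


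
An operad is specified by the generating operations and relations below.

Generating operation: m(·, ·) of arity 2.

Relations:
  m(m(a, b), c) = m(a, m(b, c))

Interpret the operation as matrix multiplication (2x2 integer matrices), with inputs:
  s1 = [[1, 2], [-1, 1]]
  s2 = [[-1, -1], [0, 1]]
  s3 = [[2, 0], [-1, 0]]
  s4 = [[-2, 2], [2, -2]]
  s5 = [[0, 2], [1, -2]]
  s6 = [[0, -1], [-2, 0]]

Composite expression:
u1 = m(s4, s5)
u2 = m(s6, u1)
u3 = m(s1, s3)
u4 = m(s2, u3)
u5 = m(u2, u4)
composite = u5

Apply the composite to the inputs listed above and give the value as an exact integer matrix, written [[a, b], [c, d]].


m(s4, s5) = [[2, -8], [-2, 8]]
m(s6, m(s4, s5)) = [[2, -8], [-4, 16]]
m(s1, s3) = [[0, 0], [-3, 0]]
m(s2, m(s1, s3)) = [[3, 0], [-3, 0]]
m(m(s6, m(s4, s5)), m(s2, m(s1, s3))) = [[30, 0], [-60, 0]]

[[30, 0], [-60, 0]]


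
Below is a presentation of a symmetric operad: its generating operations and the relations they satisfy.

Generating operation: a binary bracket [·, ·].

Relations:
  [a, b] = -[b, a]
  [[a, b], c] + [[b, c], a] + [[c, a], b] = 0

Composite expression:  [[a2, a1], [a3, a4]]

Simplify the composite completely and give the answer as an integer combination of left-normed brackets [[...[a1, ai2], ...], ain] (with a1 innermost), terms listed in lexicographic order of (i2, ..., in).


A multilinear Lie element is pinned by a1-initial words (a1 innermost).
Composite bracket: [[a2, a1], [a3, a4]]
The bracket unfolds into 8 signed words via [a, b] = ab - ba (2^3 = 8).
Only words starting with a1 matter:
  a1a2a3a4 appears with sign -1, giving the term -[[[a1, a2], a3], a4]
  a1a2a4a3 appears with sign +1, giving the term +[[[a1, a2], a4], a3]

-[[[a1, a2], a3], a4] + [[[a1, a2], a4], a3]


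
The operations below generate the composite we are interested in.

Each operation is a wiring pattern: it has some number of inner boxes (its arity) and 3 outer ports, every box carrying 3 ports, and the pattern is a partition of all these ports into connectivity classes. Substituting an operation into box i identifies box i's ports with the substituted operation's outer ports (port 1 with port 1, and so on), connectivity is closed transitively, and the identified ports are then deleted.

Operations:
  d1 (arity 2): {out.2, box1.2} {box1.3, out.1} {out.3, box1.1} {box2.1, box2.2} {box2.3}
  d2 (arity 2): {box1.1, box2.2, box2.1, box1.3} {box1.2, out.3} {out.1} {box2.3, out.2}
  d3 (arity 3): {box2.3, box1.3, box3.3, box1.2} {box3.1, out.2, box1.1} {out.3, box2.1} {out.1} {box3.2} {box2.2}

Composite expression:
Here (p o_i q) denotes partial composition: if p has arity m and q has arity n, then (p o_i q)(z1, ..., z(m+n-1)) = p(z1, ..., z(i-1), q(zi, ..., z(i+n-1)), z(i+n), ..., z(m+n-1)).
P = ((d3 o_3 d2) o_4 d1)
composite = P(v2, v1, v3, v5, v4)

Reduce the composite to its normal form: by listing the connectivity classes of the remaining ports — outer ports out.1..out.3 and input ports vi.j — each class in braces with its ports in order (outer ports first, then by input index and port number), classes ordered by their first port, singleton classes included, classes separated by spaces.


{out.1} {out.2, v2.1} {out.3, v1.1} {v1.2} {v1.3, v2.2, v2.3, v3.2} {v3.1, v3.3, v5.2, v5.3} {v4.1, v4.2} {v4.3} {v5.1}


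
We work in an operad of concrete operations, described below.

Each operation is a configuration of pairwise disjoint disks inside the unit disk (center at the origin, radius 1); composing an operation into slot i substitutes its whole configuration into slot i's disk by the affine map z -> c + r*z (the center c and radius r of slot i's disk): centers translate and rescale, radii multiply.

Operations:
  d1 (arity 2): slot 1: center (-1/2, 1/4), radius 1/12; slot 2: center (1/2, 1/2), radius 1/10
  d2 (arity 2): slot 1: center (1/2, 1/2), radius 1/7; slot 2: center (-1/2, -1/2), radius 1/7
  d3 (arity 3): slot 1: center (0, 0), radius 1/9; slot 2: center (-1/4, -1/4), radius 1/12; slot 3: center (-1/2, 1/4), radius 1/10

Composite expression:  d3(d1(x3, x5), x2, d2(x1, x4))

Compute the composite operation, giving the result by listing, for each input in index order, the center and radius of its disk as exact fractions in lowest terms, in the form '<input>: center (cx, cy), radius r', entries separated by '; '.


x1: center (-9/20, 3/10), radius 1/70; x2: center (-1/4, -1/4), radius 1/12; x3: center (-1/18, 1/36), radius 1/108; x4: center (-11/20, 1/5), radius 1/70; x5: center (1/18, 1/18), radius 1/90

Affine substitution under d3: radii multiply and x-centers shift.
x3: after 2 affine steps, its disk has center (-1/18, 1/36), radius 1/108
x5: after 2 affine steps, its disk has center (1/18, 1/18), radius 1/90
x2: after 1 affine step, its disk has center (-1/4, -1/4), radius 1/12
x1: after 2 affine steps, its disk has center (-9/20, 3/10), radius 1/70
x4: after 2 affine steps, its disk has center (-11/20, 1/5), radius 1/70


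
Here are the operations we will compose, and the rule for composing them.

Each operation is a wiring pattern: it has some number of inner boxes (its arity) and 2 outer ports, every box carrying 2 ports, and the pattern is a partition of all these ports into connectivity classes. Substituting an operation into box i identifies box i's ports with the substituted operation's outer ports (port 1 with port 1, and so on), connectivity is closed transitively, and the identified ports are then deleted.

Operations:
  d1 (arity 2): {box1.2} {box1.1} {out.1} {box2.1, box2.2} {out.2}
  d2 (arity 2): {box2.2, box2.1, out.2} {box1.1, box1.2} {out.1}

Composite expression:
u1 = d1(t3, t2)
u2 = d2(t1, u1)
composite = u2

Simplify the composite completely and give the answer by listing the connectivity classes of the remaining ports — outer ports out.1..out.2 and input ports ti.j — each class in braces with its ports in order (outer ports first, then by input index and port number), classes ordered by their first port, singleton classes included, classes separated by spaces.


{out.1} {out.2} {t1.1, t1.2} {t2.1, t2.2} {t3.1} {t3.2}

Substituting into d2 glues patterns; closure does the rest.
after d1, the pattern on (t3, t2) reads {out.1} {out.2} {t2.1, t2.2} {t3.1} {t3.2} (out.j = its outer ports)
after d2, the pattern on (t1, t3, t2) reads {out.1} {out.2} {t1.1, t1.2} {t2.1, t2.2} {t3.1} {t3.2} (out.j = its outer ports)


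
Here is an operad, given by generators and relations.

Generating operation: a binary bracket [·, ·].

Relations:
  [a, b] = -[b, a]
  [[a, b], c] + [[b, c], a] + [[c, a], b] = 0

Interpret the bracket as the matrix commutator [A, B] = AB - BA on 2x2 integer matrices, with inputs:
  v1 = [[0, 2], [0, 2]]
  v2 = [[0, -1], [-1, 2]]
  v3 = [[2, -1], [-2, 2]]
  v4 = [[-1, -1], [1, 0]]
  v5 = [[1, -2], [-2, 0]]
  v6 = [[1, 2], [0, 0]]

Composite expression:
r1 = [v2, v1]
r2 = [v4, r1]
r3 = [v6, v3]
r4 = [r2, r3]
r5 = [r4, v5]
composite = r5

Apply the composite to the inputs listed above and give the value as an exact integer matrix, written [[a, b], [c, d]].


[v2, v1] = [[2, -6], [2, -2]]
[v4, [v2, v1]] = [[4, 10], [6, -4]]
[v6, v3] = [[-4, -1], [2, 4]]
[[v4, [v2, v1]], [v6, v3]] = [[26, 72], [-64, -26]]
[[[v4, [v2, v1]], [v6, v3]], v5] = [[-272, -176], [40, 272]]

[[-272, -176], [40, 272]]


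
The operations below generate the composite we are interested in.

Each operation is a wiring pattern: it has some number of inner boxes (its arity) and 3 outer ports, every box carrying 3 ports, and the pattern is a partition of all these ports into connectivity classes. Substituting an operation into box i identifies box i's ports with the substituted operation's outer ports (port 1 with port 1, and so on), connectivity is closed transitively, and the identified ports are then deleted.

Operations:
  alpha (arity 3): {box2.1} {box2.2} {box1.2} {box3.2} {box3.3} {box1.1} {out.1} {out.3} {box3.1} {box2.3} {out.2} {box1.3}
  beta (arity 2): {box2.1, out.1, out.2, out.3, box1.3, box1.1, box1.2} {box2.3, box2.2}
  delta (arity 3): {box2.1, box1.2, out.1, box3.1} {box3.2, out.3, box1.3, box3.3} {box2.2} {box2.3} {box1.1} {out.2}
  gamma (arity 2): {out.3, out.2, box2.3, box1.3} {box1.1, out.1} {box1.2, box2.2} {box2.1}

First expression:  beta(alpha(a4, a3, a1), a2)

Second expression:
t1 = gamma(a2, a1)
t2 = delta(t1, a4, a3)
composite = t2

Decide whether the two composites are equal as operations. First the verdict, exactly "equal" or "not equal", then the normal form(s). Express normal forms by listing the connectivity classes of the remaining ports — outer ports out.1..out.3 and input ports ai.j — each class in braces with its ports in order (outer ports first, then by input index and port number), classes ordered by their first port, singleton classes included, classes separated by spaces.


not equal; first: {out.1, out.2, out.3, a2.1} {a1.1} {a1.2} {a1.3} {a2.2, a2.3} {a3.1} {a3.2} {a3.3} {a4.1} {a4.2} {a4.3}; second: {out.1, out.3, a1.3, a2.3, a3.1, a3.2, a3.3, a4.1} {out.2} {a1.1} {a1.2, a2.2} {a2.1} {a4.2} {a4.3}

Normal form of the first expression: {out.1, out.2, out.3, a2.1} {a1.1} {a1.2} {a1.3} {a2.2, a2.3} {a3.1} {a3.2} {a3.3} {a4.1} {a4.2} {a4.3}
Normal form of the second expression: {out.1, out.3, a1.3, a2.3, a3.1, a3.2, a3.3, a4.1} {out.2} {a1.1} {a1.2, a2.2} {a2.1} {a4.2} {a4.3}
Different reductions; not equal.


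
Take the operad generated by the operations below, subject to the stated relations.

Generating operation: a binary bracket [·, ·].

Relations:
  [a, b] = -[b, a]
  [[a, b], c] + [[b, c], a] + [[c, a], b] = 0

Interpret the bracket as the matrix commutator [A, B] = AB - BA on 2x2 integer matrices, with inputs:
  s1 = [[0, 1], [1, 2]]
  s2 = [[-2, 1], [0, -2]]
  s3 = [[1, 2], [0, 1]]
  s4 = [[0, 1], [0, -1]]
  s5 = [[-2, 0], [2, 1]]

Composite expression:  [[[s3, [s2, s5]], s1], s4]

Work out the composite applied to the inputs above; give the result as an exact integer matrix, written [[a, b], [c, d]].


[[0, 0], [0, 0]]

[s2, s5] = [[2, 3], [0, -2]]
[s3, [s2, s5]] = [[0, -8], [0, 0]]
[[s3, [s2, s5]], s1] = [[-8, -16], [0, 8]]
[[[s3, [s2, s5]], s1], s4] = [[0, 0], [0, 0]]


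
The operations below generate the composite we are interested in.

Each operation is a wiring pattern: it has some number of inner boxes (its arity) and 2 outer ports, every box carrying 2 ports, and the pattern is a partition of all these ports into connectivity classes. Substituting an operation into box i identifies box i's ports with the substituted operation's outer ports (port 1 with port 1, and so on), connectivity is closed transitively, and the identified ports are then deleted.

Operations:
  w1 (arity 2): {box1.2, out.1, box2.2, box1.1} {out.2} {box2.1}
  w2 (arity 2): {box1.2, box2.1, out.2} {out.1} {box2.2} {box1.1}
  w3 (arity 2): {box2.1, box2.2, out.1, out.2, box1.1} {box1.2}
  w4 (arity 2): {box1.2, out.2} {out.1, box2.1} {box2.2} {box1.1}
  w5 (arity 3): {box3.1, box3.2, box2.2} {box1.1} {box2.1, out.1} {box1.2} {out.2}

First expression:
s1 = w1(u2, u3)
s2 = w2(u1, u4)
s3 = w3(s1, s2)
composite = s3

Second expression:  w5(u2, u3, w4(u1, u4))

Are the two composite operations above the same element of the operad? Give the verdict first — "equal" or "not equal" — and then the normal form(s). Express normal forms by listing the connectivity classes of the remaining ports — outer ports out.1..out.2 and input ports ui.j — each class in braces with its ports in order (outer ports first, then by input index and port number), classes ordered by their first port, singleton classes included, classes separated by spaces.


The first expression reduces to {out.1, out.2, u1.2, u2.1, u2.2, u3.2, u4.1} {u1.1} {u3.1} {u4.2}
The second expression reduces to {out.1, u3.1} {out.2} {u1.1} {u1.2, u3.2, u4.1} {u2.1} {u2.2} {u4.2}
No match — not equal.

not equal: they reduce to {out.1, out.2, u1.2, u2.1, u2.2, u3.2, u4.1} {u1.1} {u3.1} {u4.2} and {out.1, u3.1} {out.2} {u1.1} {u1.2, u3.2, u4.1} {u2.1} {u2.2} {u4.2}


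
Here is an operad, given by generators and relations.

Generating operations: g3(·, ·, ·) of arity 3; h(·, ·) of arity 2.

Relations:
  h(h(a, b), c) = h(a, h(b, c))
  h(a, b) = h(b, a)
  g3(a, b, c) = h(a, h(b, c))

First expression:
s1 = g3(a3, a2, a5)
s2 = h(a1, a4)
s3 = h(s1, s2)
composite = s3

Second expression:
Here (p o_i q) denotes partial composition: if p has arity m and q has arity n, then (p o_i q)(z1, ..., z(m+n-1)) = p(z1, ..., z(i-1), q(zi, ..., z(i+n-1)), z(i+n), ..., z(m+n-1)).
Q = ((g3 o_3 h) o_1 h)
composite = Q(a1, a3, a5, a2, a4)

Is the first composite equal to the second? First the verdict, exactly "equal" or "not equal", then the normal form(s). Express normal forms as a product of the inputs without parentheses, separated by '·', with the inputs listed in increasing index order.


equal; the common form is a1 · a2 · a3 · a4 · a5

Reducing the first expression gives a1 · a2 · a3 · a4 · a5
Reducing the second expression gives a1 · a2 · a3 · a4 · a5
The normal forms match — equal.
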